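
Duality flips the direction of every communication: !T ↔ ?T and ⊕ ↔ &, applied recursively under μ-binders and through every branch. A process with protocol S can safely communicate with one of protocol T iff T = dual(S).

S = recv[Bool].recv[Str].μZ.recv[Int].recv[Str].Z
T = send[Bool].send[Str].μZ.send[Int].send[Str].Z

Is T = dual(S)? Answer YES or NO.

recv[Bool] vs send[Bool]  ✓
  recv[Str] vs send[Str]  ✓
    μZ vs μZ  ✓ (μ self-dual)
      recv[Int] vs send[Int]  ✓
        recv[Str] vs send[Str]  ✓
          Z vs Z  ✓

YES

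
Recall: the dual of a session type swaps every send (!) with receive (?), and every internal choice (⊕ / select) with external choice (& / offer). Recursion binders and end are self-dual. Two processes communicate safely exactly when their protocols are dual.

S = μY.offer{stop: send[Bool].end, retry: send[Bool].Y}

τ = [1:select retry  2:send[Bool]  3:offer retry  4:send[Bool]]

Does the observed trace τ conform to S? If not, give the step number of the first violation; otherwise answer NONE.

1

@1 got select retry, protocol expects offer stop or offer retry  ✗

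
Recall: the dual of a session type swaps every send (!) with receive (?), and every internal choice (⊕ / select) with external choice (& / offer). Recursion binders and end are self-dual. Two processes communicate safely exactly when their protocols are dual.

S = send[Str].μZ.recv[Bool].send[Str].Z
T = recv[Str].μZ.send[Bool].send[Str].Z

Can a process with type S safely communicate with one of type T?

send[Str] vs recv[Str]  ok
  μZ vs μZ  ok (binder kept)
    recv[Bool] vs send[Bool]  ok
      send[Str] vs send[Str]  ✗ same direction on both sides — not dual

NO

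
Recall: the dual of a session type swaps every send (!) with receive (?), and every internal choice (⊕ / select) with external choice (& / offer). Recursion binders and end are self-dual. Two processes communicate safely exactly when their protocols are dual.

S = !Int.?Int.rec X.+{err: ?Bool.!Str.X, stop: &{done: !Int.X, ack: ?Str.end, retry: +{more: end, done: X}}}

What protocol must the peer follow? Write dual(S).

?Int.!Int.rec X.&{err: !Bool.?Str.X, stop: +{done: ?Int.X, ack: !Str.end, retry: &{more: end, done: X}}}

!Int ↦ ?Int
  ?Int ↦ !Int
    rec X ↦ rec X  (rec unchanged)
      +{err,stop} ↦ &{err,stop}  (internal→external)
        [err]
          ?Bool ↦ !Bool
            !Str ↦ ?Str
              X self-dual
        [stop]
          &{done,ack,retry} ↦ +{done,ack,retry}  (external→internal)
            [done]
              !Int ↦ ?Int
                X self-dual
            [ack]
              ?Str ↦ !Str
                end self-dual
            [retry]
              +{more,done} ↦ &{more,done}  (internal→external)
                [more]
                  end self-dual
                [done]
                  X self-dual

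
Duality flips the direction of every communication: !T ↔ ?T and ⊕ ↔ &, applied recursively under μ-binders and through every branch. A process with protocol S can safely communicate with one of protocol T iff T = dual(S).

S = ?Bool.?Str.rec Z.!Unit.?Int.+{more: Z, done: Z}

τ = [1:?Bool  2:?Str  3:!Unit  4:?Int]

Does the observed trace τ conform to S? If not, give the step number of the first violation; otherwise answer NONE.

NONE

@1 ?Bool  ✓  residual = ?Str.rec Z.…
@2 ?Str  ✓  residual = rec Z.…
@3 !Unit  ✓  residual = ?Int.+{more: rec Z.…, done: rec Z.…}
@4 ?Int  ✓  residual = +{more: rec Z.…, done: rec Z.…}
all 4 steps conform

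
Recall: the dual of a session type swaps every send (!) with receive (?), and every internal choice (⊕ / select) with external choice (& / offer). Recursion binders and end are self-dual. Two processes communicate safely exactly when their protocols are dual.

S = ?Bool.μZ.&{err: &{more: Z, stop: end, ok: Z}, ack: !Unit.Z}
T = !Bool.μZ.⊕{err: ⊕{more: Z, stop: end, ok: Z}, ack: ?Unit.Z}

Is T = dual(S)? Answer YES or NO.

?Bool ‖ !Bool  ✓
  μZ ‖ μZ  ✓ (rec unchanged)
    &{err,ack} ‖ ⊕{err,ack}  ✓ same labels
      • err:
        &{more,stop,ok} ‖ ⊕{more,stop,ok}  ✓ same labels
          • more:
            Z ‖ Z  ✓
          • stop:
            end ‖ end  ✓
          • ok:
            Z ‖ Z  ✓
      • ack:
        !Unit ‖ ?Unit  ✓
          Z ‖ Z  ✓

YES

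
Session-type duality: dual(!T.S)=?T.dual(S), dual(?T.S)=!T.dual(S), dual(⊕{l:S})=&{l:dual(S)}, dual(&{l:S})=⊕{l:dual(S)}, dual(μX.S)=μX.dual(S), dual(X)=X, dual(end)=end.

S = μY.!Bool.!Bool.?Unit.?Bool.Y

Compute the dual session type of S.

μY → μY  (rec unchanged)
  !Bool → ?Bool
    !Bool → ?Bool
      ?Unit → !Unit
        ?Bool → !Bool
          Y ↦ Y

μY.?Bool.?Bool.!Unit.!Bool.Y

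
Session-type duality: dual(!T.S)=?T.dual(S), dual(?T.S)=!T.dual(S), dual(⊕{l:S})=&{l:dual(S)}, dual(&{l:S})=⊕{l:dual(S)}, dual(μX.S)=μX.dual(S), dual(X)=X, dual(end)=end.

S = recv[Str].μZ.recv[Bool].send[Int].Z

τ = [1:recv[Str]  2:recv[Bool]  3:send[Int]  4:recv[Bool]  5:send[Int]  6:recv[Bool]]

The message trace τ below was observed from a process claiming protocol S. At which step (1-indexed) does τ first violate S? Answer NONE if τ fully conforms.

@1 recv[Str]  match  state: μZ.…
@2 recv[Bool]  match  state: send[Int].μZ.…
@3 send[Int]  match  state: μZ.…
@4 recv[Bool]  match  state: send[Int].μZ.…
@5 send[Int]  match  state: μZ.…
@6 recv[Bool]  match  state: send[Int].μZ.…
τ conforms to S (length 6)

NONE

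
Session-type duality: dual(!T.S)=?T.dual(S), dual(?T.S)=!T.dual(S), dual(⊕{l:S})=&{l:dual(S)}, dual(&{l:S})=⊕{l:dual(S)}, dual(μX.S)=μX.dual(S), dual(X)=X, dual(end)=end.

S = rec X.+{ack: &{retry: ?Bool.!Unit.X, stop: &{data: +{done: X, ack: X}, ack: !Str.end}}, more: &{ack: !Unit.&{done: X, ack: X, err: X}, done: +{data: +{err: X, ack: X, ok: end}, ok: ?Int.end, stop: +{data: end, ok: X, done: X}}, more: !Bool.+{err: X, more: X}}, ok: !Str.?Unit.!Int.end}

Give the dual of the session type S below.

rec X.&{ack: +{retry: !Bool.?Unit.X, stop: +{data: &{done: X, ack: X}, ack: ?Str.end}}, more: +{ack: ?Unit.+{done: X, ack: X, err: X}, done: &{data: &{err: X, ack: X, ok: end}, ok: !Int.end, stop: &{data: end, ok: X, done: X}}, more: ?Bool.&{err: X, more: X}}, ok: ?Str.!Unit.?Int.end}

rec X ↦ rec X  (rec unchanged)
  +{ack,more,ok} ↦ &{ack,more,ok}  (⊕→&)
    • ack:
      &{retry,stop} ↦ +{retry,stop}  (external→internal)
        • retry:
          ?Bool ↦ !Bool
            !Unit ↦ ?Unit
              dual(X) = X
        • stop:
          &{data,ack} ↦ +{data,ack}  (external→internal)
            • data:
              +{done,ack} ↦ &{done,ack}  (⊕→&)
                • done:
                  dual(X) = X
                • ack:
                  dual(X) = X
            • ack:
              !Str ↦ ?Str
                dual(end) = end
    • more:
      &{ack,done,more} ↦ +{ack,done,more}  (external→internal)
        • ack:
          !Unit ↦ ?Unit
            &{done,ack,err} ↦ +{done,ack,err}  (external→internal)
              • done:
                dual(X) = X
              • ack:
                dual(X) = X
              • err:
                dual(X) = X
        • done:
          +{data,ok,stop} ↦ &{data,ok,stop}  (⊕→&)
            • data:
              +{err,ack,ok} ↦ &{err,ack,ok}  (⊕→&)
                • err:
                  dual(X) = X
                • ack:
                  dual(X) = X
                • ok:
                  dual(end) = end
            • ok:
              ?Int ↦ !Int
                dual(end) = end
            • stop:
              +{data,ok,done} ↦ &{data,ok,done}  (⊕→&)
                • data:
                  dual(end) = end
                • ok:
                  dual(X) = X
                • done:
                  dual(X) = X
        • more:
          !Bool ↦ ?Bool
            +{err,more} ↦ &{err,more}  (⊕→&)
              • err:
                dual(X) = X
              • more:
                dual(X) = X
    • ok:
      !Str ↦ ?Str
        ?Unit ↦ !Unit
          !Int ↦ ?Int
            dual(end) = end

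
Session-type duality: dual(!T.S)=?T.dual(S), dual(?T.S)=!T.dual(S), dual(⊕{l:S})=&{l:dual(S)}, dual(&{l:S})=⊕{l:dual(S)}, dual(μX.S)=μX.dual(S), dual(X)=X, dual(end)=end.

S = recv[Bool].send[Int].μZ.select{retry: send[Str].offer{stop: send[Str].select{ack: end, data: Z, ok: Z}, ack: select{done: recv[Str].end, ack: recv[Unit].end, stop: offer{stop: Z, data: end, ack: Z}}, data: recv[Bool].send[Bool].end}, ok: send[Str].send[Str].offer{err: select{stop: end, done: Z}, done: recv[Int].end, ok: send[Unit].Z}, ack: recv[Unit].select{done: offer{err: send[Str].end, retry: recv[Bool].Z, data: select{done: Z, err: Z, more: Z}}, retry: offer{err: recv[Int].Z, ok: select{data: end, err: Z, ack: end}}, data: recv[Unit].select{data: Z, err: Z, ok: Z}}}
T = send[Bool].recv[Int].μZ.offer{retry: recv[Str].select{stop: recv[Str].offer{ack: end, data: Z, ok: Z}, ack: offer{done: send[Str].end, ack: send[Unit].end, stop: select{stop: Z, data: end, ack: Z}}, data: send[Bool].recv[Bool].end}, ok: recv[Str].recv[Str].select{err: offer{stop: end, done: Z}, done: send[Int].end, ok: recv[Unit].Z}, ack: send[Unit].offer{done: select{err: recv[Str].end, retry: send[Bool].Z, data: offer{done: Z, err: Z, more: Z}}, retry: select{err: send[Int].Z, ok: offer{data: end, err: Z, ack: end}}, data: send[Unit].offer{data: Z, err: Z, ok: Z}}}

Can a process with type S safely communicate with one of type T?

recv[Bool] ‖ send[Bool]  ✓
  send[Int] ‖ recv[Int]  ✓
    μZ ‖ μZ  ✓ (binder kept)
      select{retry,ok,ack} ‖ offer{retry,ok,ack}  ✓ same labels
        [retry]
          send[Str] ‖ recv[Str]  ✓
            offer{stop,ack,data} ‖ select{stop,ack,data}  ✓ same labels
              [stop]
                send[Str] ‖ recv[Str]  ✓
                  select{ack,data,ok} ‖ offer{ack,data,ok}  ✓ same labels
                    [ack]
                      end ‖ end  ✓
                    [data]
                      Z ‖ Z  ✓
                    [ok]
                      Z ‖ Z  ✓
              [ack]
                select{done,ack,stop} ‖ offer{done,ack,stop}  ✓ same labels
                  [done]
                    recv[Str] ‖ send[Str]  ✓
                      end ‖ end  ✓
                  [ack]
                    recv[Unit] ‖ send[Unit]  ✓
                      end ‖ end  ✓
                  [stop]
                    offer{stop,data,ack} ‖ select{stop,data,ack}  ✓ same labels
                      [stop]
                        Z ‖ Z  ✓
                      [data]
                        end ‖ end  ✓
                      [ack]
                        Z ‖ Z  ✓
              [data]
                recv[Bool] ‖ send[Bool]  ✓
                  send[Bool] ‖ recv[Bool]  ✓
                    end ‖ end  ✓
        [ok]
          send[Str] ‖ recv[Str]  ✓
            send[Str] ‖ recv[Str]  ✓
              offer{err,done,ok} ‖ select{err,done,ok}  ✓ same labels
                [err]
                  select{stop,done} ‖ offer{stop,done}  ✓ same labels
                    [stop]
                      end ‖ end  ✓
                    [done]
                      Z ‖ Z  ✓
                [done]
                  recv[Int] ‖ send[Int]  ✓
                    end ‖ end  ✓
                [ok]
                  send[Unit] ‖ recv[Unit]  ✓
                    Z ‖ Z  ✓
        [ack]
          recv[Unit] ‖ send[Unit]  ✓
            select{done,retry,data} ‖ offer{done,retry,data}  ✓ same labels
              [done]
                offer{err,retry,data} ‖ select{err,retry,data}  ✓ same labels
                  [err]
                    send[Str] ‖ recv[Str]  ✓
                      end ‖ end  ✓
                  [retry]
                    recv[Bool] ‖ send[Bool]  ✓
                      Z ‖ Z  ✓
                  [data]
                    select{done,err,more} ‖ offer{done,err,more}  ✓ same labels
                      [done]
                        Z ‖ Z  ✓
                      [err]
                        Z ‖ Z  ✓
                      [more]
                        Z ‖ Z  ✓
              [retry]
                offer{err,ok} ‖ select{err,ok}  ✓ same labels
                  [err]
                    recv[Int] ‖ send[Int]  ✓
                      Z ‖ Z  ✓
                  [ok]
                    select{data,err,ack} ‖ offer{data,err,ack}  ✓ same labels
                      [data]
                        end ‖ end  ✓
                      [err]
                        Z ‖ Z  ✓
                      [ack]
                        end ‖ end  ✓
              [data]
                recv[Unit] ‖ send[Unit]  ✓
                  select{data,err,ok} ‖ offer{data,err,ok}  ✓ same labels
                    [data]
                      Z ‖ Z  ✓
                    [err]
                      Z ‖ Z  ✓
                    [ok]
                      Z ‖ Z  ✓

YES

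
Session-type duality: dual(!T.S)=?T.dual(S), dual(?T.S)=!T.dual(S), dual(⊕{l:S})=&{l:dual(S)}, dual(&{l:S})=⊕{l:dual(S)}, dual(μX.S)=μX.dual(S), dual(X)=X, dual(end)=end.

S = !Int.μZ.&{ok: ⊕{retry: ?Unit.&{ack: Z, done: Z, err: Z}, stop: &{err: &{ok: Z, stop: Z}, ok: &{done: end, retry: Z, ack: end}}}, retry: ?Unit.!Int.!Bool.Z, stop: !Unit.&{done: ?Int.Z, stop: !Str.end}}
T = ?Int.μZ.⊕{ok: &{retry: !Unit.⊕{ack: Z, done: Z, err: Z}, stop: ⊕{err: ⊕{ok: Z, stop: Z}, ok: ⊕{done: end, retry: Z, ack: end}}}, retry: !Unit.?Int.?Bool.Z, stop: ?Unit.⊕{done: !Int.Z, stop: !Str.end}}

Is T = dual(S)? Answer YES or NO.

!Int vs ?Int  match
  μZ vs μZ  match (rec unchanged)
    &{ok,retry,stop} vs ⊕{ok,retry,stop}  match label sets agree
      [ok]
        ⊕{retry,stop} vs &{retry,stop}  match label sets agree
          [retry]
            ?Unit vs !Unit  match
              &{ack,done,err} vs ⊕{ack,done,err}  match label sets agree
                [ack]
                  Z vs Z  match
                [done]
                  Z vs Z  match
                [err]
                  Z vs Z  match
          [stop]
            &{err,ok} vs ⊕{err,ok}  match label sets agree
              [err]
                &{ok,stop} vs ⊕{ok,stop}  match label sets agree
                  [ok]
                    Z vs Z  match
                  [stop]
                    Z vs Z  match
              [ok]
                &{done,retry,ack} vs ⊕{done,retry,ack}  match label sets agree
                  [done]
                    end vs end  match
                  [retry]
                    Z vs Z  match
                  [ack]
                    end vs end  match
      [retry]
        ?Unit vs !Unit  match
          !Int vs ?Int  match
            !Bool vs ?Bool  match
              Z vs Z  match
      [stop]
        !Unit vs ?Unit  match
          &{done,stop} vs ⊕{done,stop}  match label sets agree
            [done]
              ?Int vs !Int  match
                Z vs Z  match
            [stop]
              !Str vs !Str  ✗ same direction on both sides — not dual

NO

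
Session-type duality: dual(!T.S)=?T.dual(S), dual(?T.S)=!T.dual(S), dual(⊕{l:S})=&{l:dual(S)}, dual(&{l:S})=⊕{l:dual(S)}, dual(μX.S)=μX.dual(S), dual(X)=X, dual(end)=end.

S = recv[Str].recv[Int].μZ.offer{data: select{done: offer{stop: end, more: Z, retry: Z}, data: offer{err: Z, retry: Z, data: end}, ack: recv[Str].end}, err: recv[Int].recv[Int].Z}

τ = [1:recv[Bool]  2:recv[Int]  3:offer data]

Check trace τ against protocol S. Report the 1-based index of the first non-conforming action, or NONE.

@1 got recv[Bool], protocol expects recv[Str]  ✗

1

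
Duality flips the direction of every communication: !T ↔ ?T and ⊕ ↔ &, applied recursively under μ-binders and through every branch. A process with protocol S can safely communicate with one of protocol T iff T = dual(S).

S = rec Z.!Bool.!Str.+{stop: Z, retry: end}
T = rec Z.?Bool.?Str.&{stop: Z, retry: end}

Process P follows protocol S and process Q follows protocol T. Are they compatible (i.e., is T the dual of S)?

rec Z ‖ rec Z  ok (binder kept)
  !Bool ‖ ?Bool  ok
    !Str ‖ ?Str  ok
      +{stop,retry} ‖ &{stop,retry}  ok label sets agree
        case stop:
          Z ‖ Z  ok
        case retry:
          end ‖ end  ok

YES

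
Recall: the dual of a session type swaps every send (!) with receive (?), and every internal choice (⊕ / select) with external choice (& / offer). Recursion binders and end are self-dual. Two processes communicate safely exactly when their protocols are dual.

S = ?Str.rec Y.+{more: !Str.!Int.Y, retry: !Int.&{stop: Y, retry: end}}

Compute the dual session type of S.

?Str → !Str
  rec Y → rec Y  (rec unchanged)
    +{more,retry} → &{more,retry}  (⊕→&)
      • more:
        !Str → ?Str
          !Int → ?Int
            Y ↦ Y
      • retry:
        !Int → ?Int
          &{stop,retry} → +{stop,retry}  (external→internal)
            • stop:
              Y ↦ Y
            • retry:
              end ↦ end

!Str.rec Y.&{more: ?Str.?Int.Y, retry: ?Int.+{stop: Y, retry: end}}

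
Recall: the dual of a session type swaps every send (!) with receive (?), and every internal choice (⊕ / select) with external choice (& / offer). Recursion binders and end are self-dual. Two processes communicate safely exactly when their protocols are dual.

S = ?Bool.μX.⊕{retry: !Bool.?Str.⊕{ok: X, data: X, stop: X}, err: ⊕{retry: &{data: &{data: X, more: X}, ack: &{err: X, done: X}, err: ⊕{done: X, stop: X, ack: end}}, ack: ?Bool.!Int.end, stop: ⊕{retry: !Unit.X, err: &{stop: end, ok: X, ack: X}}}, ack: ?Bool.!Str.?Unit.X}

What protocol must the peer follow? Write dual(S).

!Bool.μX.&{retry: ?Bool.!Str.&{ok: X, data: X, stop: X}, err: &{retry: ⊕{data: ⊕{data: X, more: X}, ack: ⊕{err: X, done: X}, err: &{done: X, stop: X, ack: end}}, ack: !Bool.?Int.end, stop: &{retry: ?Unit.X, err: ⊕{stop: end, ok: X, ack: X}}}, ack: !Bool.?Str.!Unit.X}

?Bool = !Bool
  μX = μX  (binder kept)
    ⊕{retry,err,ack} = &{retry,err,ack}  (⊕→&)
      case retry:
        !Bool = ?Bool
          ?Str = !Str
            ⊕{ok,data,stop} = &{ok,data,stop}  (⊕→&)
              case ok:
                X self-dual
              case data:
                X self-dual
              case stop:
                X self-dual
      case err:
        ⊕{retry,ack,stop} = &{retry,ack,stop}  (⊕→&)
          case retry:
            &{data,ack,err} = ⊕{data,ack,err}  (&→⊕)
              case data:
                &{data,more} = ⊕{data,more}  (&→⊕)
                  case data:
                    X self-dual
                  case more:
                    X self-dual
              case ack:
                &{err,done} = ⊕{err,done}  (&→⊕)
                  case err:
                    X self-dual
                  case done:
                    X self-dual
              case err:
                ⊕{done,stop,ack} = &{done,stop,ack}  (⊕→&)
                  case done:
                    X self-dual
                  case stop:
                    X self-dual
                  case ack:
                    end self-dual
          case ack:
            ?Bool = !Bool
              !Int = ?Int
                end self-dual
          case stop:
            ⊕{retry,err} = &{retry,err}  (⊕→&)
              case retry:
                !Unit = ?Unit
                  X self-dual
              case err:
                &{stop,ok,ack} = ⊕{stop,ok,ack}  (&→⊕)
                  case stop:
                    end self-dual
                  case ok:
                    X self-dual
                  case ack:
                    X self-dual
      case ack:
        ?Bool = !Bool
          !Str = ?Str
            ?Unit = !Unit
              X self-dual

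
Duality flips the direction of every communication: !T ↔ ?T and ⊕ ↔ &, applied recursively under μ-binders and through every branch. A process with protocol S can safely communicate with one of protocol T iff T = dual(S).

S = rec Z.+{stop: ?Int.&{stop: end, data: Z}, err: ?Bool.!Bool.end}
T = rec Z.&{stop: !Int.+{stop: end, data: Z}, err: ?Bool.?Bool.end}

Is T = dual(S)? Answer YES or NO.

NO

rec Z | rec Z  ✓ (rec unchanged)
  +{stop,err} | &{stop,err}  ✓ same labels
    [stop]
      ?Int | !Int  ✓
        &{stop,data} | +{stop,data}  ✓ same labels
          [stop]
            end | end  ✓
          [data]
            Z | Z  ✓
    [err]
      ?Bool | ?Bool  ✗ same direction on both sides — not dual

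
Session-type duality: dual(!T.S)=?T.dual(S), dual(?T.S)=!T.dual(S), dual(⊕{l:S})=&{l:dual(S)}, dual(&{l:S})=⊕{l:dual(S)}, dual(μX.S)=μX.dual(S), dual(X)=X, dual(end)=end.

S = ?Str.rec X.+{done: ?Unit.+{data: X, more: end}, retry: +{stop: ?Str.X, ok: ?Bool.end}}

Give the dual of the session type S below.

!Str.rec X.&{done: !Unit.&{data: X, more: end}, retry: &{stop: !Str.X, ok: !Bool.end}}

?Str → !Str
  rec X → rec X  (μ self-dual)
    +{done,retry} → &{done,retry}  (⊕→&)
      case done:
        ?Unit → !Unit
          +{data,more} → &{data,more}  (⊕→&)
            case data:
              dual(X) = X
            case more:
              dual(end) = end
      case retry:
        +{stop,ok} → &{stop,ok}  (⊕→&)
          case stop:
            ?Str → !Str
              dual(X) = X
          case ok:
            ?Bool → !Bool
              dual(end) = end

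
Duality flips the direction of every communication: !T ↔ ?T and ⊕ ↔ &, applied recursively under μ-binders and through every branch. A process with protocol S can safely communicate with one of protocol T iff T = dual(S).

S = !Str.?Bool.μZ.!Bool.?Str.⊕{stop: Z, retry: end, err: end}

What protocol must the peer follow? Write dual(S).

!Str ↦ ?Str
  ?Bool ↦ !Bool
    μZ ↦ μZ  (rec unchanged)
      !Bool ↦ ?Bool
        ?Str ↦ !Str
          ⊕{stop,retry,err} ↦ &{stop,retry,err}  (⊕→&)
            [stop]
              Z ↦ Z
            [retry]
              end ↦ end
            [err]
              end ↦ end

?Str.!Bool.μZ.?Bool.!Str.&{stop: Z, retry: end, err: end}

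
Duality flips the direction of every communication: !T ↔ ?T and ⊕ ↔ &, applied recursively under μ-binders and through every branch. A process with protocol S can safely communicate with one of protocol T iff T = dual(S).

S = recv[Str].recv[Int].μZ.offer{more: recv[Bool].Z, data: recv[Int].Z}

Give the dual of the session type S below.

send[Str].send[Int].μZ.select{more: send[Bool].Z, data: send[Int].Z}

recv[Str] ↦ send[Str]
  recv[Int] ↦ send[Int]
    μZ ↦ μZ  (rec unchanged)
      offer{more,data} ↦ select{more,data}  (offer→select)
        case more:
          recv[Bool] ↦ send[Bool]
            Z ↦ Z
        case data:
          recv[Int] ↦ send[Int]
            Z ↦ Z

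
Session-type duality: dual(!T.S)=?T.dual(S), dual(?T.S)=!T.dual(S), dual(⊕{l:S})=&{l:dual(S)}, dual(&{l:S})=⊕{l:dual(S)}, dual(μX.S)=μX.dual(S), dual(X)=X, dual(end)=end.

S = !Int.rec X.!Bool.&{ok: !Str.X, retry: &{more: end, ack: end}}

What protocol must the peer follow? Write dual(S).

!Int ↦ ?Int
  rec X ↦ rec X  (rec unchanged)
    !Bool ↦ ?Bool
      &{ok,retry} ↦ +{ok,retry}  (offer→select)
        case ok:
          !Str ↦ ?Str
            X self-dual
        case retry:
          &{more,ack} ↦ +{more,ack}  (offer→select)
            case more:
              end self-dual
            case ack:
              end self-dual

?Int.rec X.?Bool.+{ok: ?Str.X, retry: +{more: end, ack: end}}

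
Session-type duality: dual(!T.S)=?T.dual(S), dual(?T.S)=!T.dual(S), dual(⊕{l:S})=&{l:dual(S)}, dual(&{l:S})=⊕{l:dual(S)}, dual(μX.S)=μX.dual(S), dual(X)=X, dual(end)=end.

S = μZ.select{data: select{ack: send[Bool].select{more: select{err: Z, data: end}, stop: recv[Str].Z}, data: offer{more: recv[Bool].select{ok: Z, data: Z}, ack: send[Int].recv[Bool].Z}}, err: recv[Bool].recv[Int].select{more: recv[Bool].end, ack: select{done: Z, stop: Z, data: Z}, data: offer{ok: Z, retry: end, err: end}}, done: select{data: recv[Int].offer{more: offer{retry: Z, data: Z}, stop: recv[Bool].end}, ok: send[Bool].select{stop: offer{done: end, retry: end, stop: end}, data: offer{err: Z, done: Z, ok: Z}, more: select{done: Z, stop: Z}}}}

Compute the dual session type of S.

μZ = μZ  (binder kept)
  select{data,err,done} = offer{data,err,done}  (⊕→&)
    case data:
      select{ack,data} = offer{ack,data}  (⊕→&)
        case ack:
          send[Bool] = recv[Bool]
            select{more,stop} = offer{more,stop}  (⊕→&)
              case more:
                select{err,data} = offer{err,data}  (⊕→&)
                  case err:
                    Z self-dual
                  case data:
                    end self-dual
              case stop:
                recv[Str] = send[Str]
                  Z self-dual
        case data:
          offer{more,ack} = select{more,ack}  (&→⊕)
            case more:
              recv[Bool] = send[Bool]
                select{ok,data} = offer{ok,data}  (⊕→&)
                  case ok:
                    Z self-dual
                  case data:
                    Z self-dual
            case ack:
              send[Int] = recv[Int]
                recv[Bool] = send[Bool]
                  Z self-dual
    case err:
      recv[Bool] = send[Bool]
        recv[Int] = send[Int]
          select{more,ack,data} = offer{more,ack,data}  (⊕→&)
            case more:
              recv[Bool] = send[Bool]
                end self-dual
            case ack:
              select{done,stop,data} = offer{done,stop,data}  (⊕→&)
                case done:
                  Z self-dual
                case stop:
                  Z self-dual
                case data:
                  Z self-dual
            case data:
              offer{ok,retry,err} = select{ok,retry,err}  (&→⊕)
                case ok:
                  Z self-dual
                case retry:
                  end self-dual
                case err:
                  end self-dual
    case done:
      select{data,ok} = offer{data,ok}  (⊕→&)
        case data:
          recv[Int] = send[Int]
            offer{more,stop} = select{more,stop}  (&→⊕)
              case more:
                offer{retry,data} = select{retry,data}  (&→⊕)
                  case retry:
                    Z self-dual
                  case data:
                    Z self-dual
              case stop:
                recv[Bool] = send[Bool]
                  end self-dual
        case ok:
          send[Bool] = recv[Bool]
            select{stop,data,more} = offer{stop,data,more}  (⊕→&)
              case stop:
                offer{done,retry,stop} = select{done,retry,stop}  (&→⊕)
                  case done:
                    end self-dual
                  case retry:
                    end self-dual
                  case stop:
                    end self-dual
              case data:
                offer{err,done,ok} = select{err,done,ok}  (&→⊕)
                  case err:
                    Z self-dual
                  case done:
                    Z self-dual
                  case ok:
                    Z self-dual
              case more:
                select{done,stop} = offer{done,stop}  (⊕→&)
                  case done:
                    Z self-dual
                  case stop:
                    Z self-dual

μZ.offer{data: offer{ack: recv[Bool].offer{more: offer{err: Z, data: end}, stop: send[Str].Z}, data: select{more: send[Bool].offer{ok: Z, data: Z}, ack: recv[Int].send[Bool].Z}}, err: send[Bool].send[Int].offer{more: send[Bool].end, ack: offer{done: Z, stop: Z, data: Z}, data: select{ok: Z, retry: end, err: end}}, done: offer{data: send[Int].select{more: select{retry: Z, data: Z}, stop: send[Bool].end}, ok: recv[Bool].offer{stop: select{done: end, retry: end, stop: end}, data: select{err: Z, done: Z, ok: Z}, more: offer{done: Z, stop: Z}}}}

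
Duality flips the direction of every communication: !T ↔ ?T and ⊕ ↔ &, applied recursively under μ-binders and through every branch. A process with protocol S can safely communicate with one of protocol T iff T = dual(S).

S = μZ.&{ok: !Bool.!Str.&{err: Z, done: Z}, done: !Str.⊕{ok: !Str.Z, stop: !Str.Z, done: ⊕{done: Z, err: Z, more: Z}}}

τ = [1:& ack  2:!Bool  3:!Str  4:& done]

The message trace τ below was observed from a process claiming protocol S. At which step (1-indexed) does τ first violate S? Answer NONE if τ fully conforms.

1

step 1: got & ack, protocol expects & ok or & done  ✗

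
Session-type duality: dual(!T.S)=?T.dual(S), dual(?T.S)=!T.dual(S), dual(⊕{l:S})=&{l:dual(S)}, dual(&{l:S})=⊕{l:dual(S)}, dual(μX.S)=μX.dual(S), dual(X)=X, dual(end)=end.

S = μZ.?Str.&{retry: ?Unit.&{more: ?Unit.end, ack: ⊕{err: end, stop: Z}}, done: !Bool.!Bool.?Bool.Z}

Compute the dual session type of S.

μZ.!Str.⊕{retry: !Unit.⊕{more: !Unit.end, ack: &{err: end, stop: Z}}, done: ?Bool.?Bool.!Bool.Z}

μZ ↦ μZ  (μ self-dual)
  ?Str ↦ !Str
    &{retry,done} ↦ ⊕{retry,done}  (external→internal)
      [retry]
        ?Unit ↦ !Unit
          &{more,ack} ↦ ⊕{more,ack}  (external→internal)
            [more]
              ?Unit ↦ !Unit
                end ↦ end
            [ack]
              ⊕{err,stop} ↦ &{err,stop}  (select→offer)
                [err]
                  end ↦ end
                [stop]
                  Z ↦ Z
      [done]
        !Bool ↦ ?Bool
          !Bool ↦ ?Bool
            ?Bool ↦ !Bool
              Z ↦ Z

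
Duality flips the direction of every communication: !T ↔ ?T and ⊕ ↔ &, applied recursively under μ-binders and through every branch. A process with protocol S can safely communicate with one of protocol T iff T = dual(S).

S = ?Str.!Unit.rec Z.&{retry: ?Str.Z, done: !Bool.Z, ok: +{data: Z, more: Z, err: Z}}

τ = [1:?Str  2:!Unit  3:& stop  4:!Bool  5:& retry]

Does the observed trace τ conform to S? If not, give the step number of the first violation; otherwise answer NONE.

step 1: ?Str  ok  state: !Unit.rec Z.…
step 2: !Unit  ok  state: rec Z.…
step 3: got & stop, protocol expects & retry or & done or & ok  ✗

3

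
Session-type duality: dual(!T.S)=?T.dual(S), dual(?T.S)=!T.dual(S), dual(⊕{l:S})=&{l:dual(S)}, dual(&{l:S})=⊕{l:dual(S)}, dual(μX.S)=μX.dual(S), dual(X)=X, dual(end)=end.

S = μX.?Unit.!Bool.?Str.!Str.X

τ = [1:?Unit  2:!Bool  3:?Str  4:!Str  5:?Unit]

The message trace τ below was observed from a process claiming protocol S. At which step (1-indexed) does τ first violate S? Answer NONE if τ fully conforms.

NONE

@1 ?Unit  ✓  cont: !Bool.?Str.!Str.μX.…
@2 !Bool  ✓  cont: ?Str.!Str.μX.…
@3 ?Str  ✓  cont: !Str.μX.…
@4 !Str  ✓  cont: μX.…
@5 ?Unit  ✓  cont: !Bool.?Str.!Str.μX.…
τ conforms to S (length 5)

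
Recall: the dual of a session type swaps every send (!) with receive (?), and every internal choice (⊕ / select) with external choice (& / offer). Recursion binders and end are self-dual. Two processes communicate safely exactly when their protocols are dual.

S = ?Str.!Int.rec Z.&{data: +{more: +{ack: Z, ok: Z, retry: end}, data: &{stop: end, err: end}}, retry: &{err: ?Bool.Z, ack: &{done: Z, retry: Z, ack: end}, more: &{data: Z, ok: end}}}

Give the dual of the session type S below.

!Str.?Int.rec Z.+{data: &{more: &{ack: Z, ok: Z, retry: end}, data: +{stop: end, err: end}}, retry: +{err: !Bool.Z, ack: +{done: Z, retry: Z, ack: end}, more: +{data: Z, ok: end}}}

?Str ↦ !Str
  !Int ↦ ?Int
    rec Z ↦ rec Z  (μ self-dual)
      &{data,retry} ↦ +{data,retry}  (external→internal)
        • data:
          +{more,data} ↦ &{more,data}  (internal→external)
            • more:
              +{ack,ok,retry} ↦ &{ack,ok,retry}  (internal→external)
                • ack:
                  dual(Z) = Z
                • ok:
                  dual(Z) = Z
                • retry:
                  dual(end) = end
            • data:
              &{stop,err} ↦ +{stop,err}  (external→internal)
                • stop:
                  dual(end) = end
                • err:
                  dual(end) = end
        • retry:
          &{err,ack,more} ↦ +{err,ack,more}  (external→internal)
            • err:
              ?Bool ↦ !Bool
                dual(Z) = Z
            • ack:
              &{done,retry,ack} ↦ +{done,retry,ack}  (external→internal)
                • done:
                  dual(Z) = Z
                • retry:
                  dual(Z) = Z
                • ack:
                  dual(end) = end
            • more:
              &{data,ok} ↦ +{data,ok}  (external→internal)
                • data:
                  dual(Z) = Z
                • ok:
                  dual(end) = end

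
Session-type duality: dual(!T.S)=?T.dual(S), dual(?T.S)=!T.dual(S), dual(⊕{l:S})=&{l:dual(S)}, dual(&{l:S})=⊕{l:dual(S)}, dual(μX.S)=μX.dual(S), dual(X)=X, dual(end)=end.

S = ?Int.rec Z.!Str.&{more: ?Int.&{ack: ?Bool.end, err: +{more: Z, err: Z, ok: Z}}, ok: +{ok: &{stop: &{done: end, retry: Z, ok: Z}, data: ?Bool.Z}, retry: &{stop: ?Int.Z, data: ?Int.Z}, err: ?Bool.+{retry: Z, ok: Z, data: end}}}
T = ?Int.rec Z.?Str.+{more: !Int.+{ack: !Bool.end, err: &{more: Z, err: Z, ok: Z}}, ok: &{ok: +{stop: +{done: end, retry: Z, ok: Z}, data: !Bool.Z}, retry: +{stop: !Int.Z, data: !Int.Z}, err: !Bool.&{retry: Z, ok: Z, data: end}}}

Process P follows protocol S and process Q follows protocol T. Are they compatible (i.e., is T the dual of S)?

?Int ‖ ?Int  ✗ same direction on both sides — not dual

NO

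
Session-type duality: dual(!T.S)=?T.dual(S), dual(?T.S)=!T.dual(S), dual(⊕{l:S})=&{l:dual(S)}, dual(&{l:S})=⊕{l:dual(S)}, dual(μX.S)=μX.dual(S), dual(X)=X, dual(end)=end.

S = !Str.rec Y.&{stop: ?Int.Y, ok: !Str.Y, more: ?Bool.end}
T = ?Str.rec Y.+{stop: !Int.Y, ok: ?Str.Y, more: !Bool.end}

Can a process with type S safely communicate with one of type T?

YES

!Str ‖ ?Str  ✓
  rec Y ‖ rec Y  ✓ (μ self-dual)
    &{stop,ok,more} ‖ +{stop,ok,more}  ✓ labels match
      • stop:
        ?Int ‖ !Int  ✓
          Y ‖ Y  ✓
      • ok:
        !Str ‖ ?Str  ✓
          Y ‖ Y  ✓
      • more:
        ?Bool ‖ !Bool  ✓
          end ‖ end  ✓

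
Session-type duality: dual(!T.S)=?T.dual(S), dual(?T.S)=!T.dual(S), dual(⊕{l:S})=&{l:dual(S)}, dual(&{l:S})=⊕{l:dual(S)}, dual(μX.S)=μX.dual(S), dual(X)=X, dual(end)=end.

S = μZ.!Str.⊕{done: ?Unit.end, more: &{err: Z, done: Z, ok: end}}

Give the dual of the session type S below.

μZ.?Str.&{done: !Unit.end, more: ⊕{err: Z, done: Z, ok: end}}

μZ ↦ μZ  (rec unchanged)
  !Str ↦ ?Str
    ⊕{done,more} ↦ &{done,more}  (select→offer)
      • done:
        ?Unit ↦ !Unit
          end self-dual
      • more:
        &{err,done,ok} ↦ ⊕{err,done,ok}  (&→⊕)
          • err:
            Z self-dual
          • done:
            Z self-dual
          • ok:
            end self-dual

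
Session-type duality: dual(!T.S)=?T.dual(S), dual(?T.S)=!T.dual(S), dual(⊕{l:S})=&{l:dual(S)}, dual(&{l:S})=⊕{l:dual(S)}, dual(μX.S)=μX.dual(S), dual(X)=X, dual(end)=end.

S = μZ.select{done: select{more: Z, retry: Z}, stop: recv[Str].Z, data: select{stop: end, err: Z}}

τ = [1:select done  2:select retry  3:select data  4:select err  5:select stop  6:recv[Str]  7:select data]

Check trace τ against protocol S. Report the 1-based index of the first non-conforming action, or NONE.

@1 select done  ok  residual = select{more: μZ.…, retry: μZ.…}
@2 select retry  ok  residual = μZ.…
@3 select data  ok  residual = select{stop: end, err: μZ.…}
@4 select err  ok  residual = μZ.…
@5 select stop  ok  residual = recv[Str].μZ.…
@6 recv[Str]  ok  residual = μZ.…
@7 select data  ok  residual = select{stop: end, err: μZ.…}
all 7 steps conform

NONE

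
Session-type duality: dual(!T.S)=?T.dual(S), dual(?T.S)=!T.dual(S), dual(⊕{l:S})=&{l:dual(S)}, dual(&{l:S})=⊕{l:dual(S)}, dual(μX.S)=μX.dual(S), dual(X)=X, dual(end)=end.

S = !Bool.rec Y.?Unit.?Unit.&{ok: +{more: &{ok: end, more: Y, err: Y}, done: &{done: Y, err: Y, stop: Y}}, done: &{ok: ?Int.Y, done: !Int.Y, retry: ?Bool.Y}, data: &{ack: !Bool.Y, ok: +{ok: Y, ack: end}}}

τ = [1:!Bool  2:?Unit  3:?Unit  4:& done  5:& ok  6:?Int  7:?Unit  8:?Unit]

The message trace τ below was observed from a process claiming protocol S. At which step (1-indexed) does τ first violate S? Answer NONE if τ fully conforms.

step 1: !Bool  match  state: rec Y.…
step 2: ?Unit  match  state: ?Unit.&{ok: +{more: &{ok: end, more: rec Y.…, err: rec Y.…}, done: &{done: rec Y.…, err: rec Y.…, stop: rec Y.…}}, done: &{ok: ?Int.rec Y.…, done: !Int.rec Y.…, retry: ?Bool.rec Y.…}, data: &{ack: !Bool.rec Y.…, ok: +{ok: rec Y.…, ack: end}}}
step 3: ?Unit  match  state: &{ok: +{more: &{ok: end, more: rec Y.…, err: rec Y.…}, done: &{done: rec Y.…, err: rec Y.…, stop: rec Y.…}}, done: &{ok: ?Int.rec Y.…, done: !Int.rec Y.…, retry: ?Bool.rec Y.…}, data: &{ack: !Bool.rec Y.…, ok: +{ok: rec Y.…, ack: end}}}
step 4: & done  match  state: &{ok: ?Int.rec Y.…, done: !Int.rec Y.…, retry: ?Bool.rec Y.…}
step 5: & ok  match  state: ?Int.rec Y.…
step 6: ?Int  match  state: rec Y.…
step 7: ?Unit  match  state: ?Unit.&{ok: +{more: &{ok: end, more: rec Y.…, err: rec Y.…}, done: &{done: rec Y.…, err: rec Y.…, stop: rec Y.…}}, done: &{ok: ?Int.rec Y.…, done: !Int.rec Y.…, retry: ?Bool.rec Y.…}, data: &{ack: !Bool.rec Y.…, ok: +{ok: rec Y.…, ack: end}}}
step 8: ?Unit  match  state: &{ok: +{more: &{ok: end, more: rec Y.…, err: rec Y.…}, done: &{done: rec Y.…, err: rec Y.…, stop: rec Y.…}}, done: &{ok: ?Int.rec Y.…, done: !Int.rec Y.…, retry: ?Bool.rec Y.…}, data: &{ack: !Bool.rec Y.…, ok: +{ok: rec Y.…, ack: end}}}
all 8 steps conform

NONE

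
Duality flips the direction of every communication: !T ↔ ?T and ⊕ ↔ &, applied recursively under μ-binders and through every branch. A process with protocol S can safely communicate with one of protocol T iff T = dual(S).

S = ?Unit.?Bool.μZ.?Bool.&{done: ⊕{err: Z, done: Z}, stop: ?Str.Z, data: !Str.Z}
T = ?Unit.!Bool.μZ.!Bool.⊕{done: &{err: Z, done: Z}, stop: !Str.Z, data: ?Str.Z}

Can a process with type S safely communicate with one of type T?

NO

?Unit ‖ ?Unit  ✗ same direction on both sides — not dual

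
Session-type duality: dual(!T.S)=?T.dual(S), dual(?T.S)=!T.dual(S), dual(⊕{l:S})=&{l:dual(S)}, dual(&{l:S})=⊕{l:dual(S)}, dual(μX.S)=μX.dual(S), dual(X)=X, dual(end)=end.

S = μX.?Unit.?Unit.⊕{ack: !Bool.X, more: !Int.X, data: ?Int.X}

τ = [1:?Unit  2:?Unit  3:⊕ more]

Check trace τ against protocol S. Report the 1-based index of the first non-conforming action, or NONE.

[1] ?Unit  ✓  state: ?Unit.⊕{ack: !Bool.μX.…, more: !Int.μX.…, data: ?Int.μX.…}
[2] ?Unit  ✓  state: ⊕{ack: !Bool.μX.…, more: !Int.μX.…, data: ?Int.μX.…}
[3] ⊕ more  ✓  state: !Int.μX.…
all 3 steps conform

NONE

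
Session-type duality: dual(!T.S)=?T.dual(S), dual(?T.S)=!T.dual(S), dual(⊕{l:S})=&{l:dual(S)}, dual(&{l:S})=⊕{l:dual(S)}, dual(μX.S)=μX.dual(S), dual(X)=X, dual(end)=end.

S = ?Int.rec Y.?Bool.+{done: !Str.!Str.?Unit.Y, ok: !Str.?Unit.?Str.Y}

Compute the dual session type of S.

!Int.rec Y.!Bool.&{done: ?Str.?Str.!Unit.Y, ok: ?Str.!Unit.!Str.Y}

?Int ↦ !Int
  rec Y ↦ rec Y  (μ self-dual)
    ?Bool ↦ !Bool
      +{done,ok} ↦ &{done,ok}  (internal→external)
        [done]
          !Str ↦ ?Str
            !Str ↦ ?Str
              ?Unit ↦ !Unit
                Y ↦ Y
        [ok]
          !Str ↦ ?Str
            ?Unit ↦ !Unit
              ?Str ↦ !Str
                Y ↦ Y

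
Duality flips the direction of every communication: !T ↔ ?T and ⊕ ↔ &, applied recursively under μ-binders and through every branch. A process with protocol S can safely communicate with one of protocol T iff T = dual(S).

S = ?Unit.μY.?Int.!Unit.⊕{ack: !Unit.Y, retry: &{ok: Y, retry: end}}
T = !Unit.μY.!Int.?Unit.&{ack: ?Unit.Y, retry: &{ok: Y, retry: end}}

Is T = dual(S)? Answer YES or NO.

?Unit | !Unit  match
  μY | μY  match (μ self-dual)
    ?Int | !Int  match
      !Unit | ?Unit  match
        ⊕{ack,retry} | &{ack,retry}  match label sets agree
          • ack:
            !Unit | ?Unit  match
              Y | Y  match
          • retry:
            &{ok,retry} | &{ok,retry}  ✗ choice polarity not flipped — not dual

NO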